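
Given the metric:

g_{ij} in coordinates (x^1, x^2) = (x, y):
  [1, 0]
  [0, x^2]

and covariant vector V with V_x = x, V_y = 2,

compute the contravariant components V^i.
Inverse metric (diagonal): g^{xx} = 1, g^{yy} = 1/x^2
V^i = g^{ij} V_j:
V^x = (1)(x) + (0)(2) = x
V^y = (0)(x) + (1/x^2)(2) = 2/x^2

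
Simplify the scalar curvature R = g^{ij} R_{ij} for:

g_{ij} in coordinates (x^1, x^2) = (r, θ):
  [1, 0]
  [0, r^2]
Non-zero Christoffel symbols (Γ^k_{ij} = Γ^k_{ji}):
Γ^r_{θ θ} = -r
Γ^θ_{r θ} = 1/r
Ricci tensor (R_{ij} = R^k_{ikj}): R_{rr} = 0, R_{rθ} = 0, R_{θθ} = 0
Inverse metric: g^{rr} = 1, g^{θθ} = 1/r^2
R = g^{ij} R_{ij} = (1)(0) + (1/r^2)(0) = 0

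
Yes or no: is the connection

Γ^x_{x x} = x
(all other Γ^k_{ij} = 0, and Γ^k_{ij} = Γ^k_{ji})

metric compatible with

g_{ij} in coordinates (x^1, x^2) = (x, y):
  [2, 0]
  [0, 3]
Using ∇_k g_{ij} = ∂_k g_{ij} - Γ^m_{ki} g_{mj} - Γ^m_{kj} g_{im}:
∇_x g_{xx} = (0) - (2*x) - (2*x) = -4*x ≠ 0
So the connection is not metric compatible (it is not the Levi-Civita connection).
No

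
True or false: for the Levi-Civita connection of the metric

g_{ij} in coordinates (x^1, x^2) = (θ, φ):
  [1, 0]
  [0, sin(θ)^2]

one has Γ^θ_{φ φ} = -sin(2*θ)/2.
Γ^θ_{φ φ} = (1/2) g^{θθ} (∂_φ g_{θφ} + ∂_φ g_{θφ} - ∂_θ g_{φφ}) = (1/2)(1)((0) + (0) - (sin(2*θ))) = -sin(2*θ)/2
This equals the proposed value -sin(2*θ)/2.
True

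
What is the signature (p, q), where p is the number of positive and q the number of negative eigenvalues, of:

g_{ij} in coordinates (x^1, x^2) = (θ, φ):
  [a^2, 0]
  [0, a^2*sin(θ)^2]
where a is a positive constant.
The metric is diagonal, so its eigenvalues are the diagonal entries: a^2, a^2*sin(θ)^2 (at a generic point, where coordinate-dependent entries are positive).
2 positive, 0 negative.
(2, 0) - Riemannian (positive definite)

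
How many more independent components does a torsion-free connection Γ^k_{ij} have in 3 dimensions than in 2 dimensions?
Independent components in n dimensions: n × n(n+1)/2 = n^2(n+1)/2.
3D: 3 × 6 = 18
2D: 2 × 3 = 6
Difference = 18 - 6 = 12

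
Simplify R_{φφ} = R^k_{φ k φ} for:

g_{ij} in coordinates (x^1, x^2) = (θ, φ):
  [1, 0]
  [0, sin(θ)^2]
Non-zero Christoffel symbols (Γ^k_{ij} = Γ^k_{ji}):
Γ^θ_{φ φ} = -sin(2*θ)/2
Γ^φ_{θ φ} = 1/tan(θ)
R^θ_{φ θ φ} = ∂_θ Γ^θ_{φ φ} - ∂_φ Γ^θ_{φ θ} + Γ^θ_{θ m} Γ^m_{φ φ} - Γ^θ_{φ m} Γ^m_{φ θ}
  = (-cos(2*θ)) - (0) + (0) - (-cos(θ)^2) = sin(θ)^2
R^φ_{φ φ φ} = 0 (a repeated index in an antisymmetric pair)
R_{φφ} = R^θ_{φ θ φ} + R^φ_{φ φ φ} = (sin(θ)^2) + (0) = sin(θ)^2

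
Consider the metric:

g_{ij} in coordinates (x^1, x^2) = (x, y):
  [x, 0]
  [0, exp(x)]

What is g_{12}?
With x^1 = x, x^2 = y, g_{12} = g_{xy} is the row-1, column-2 entry of the matrix.
g_{12} = 0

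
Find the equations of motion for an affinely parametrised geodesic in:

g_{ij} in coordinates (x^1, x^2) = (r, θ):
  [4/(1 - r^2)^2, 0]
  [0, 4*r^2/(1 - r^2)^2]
Geodesic equation: d^2x^k/dλ^2 + Γ^k_{ij} (dx^i/dλ)(dx^j/dλ) = 0.
Non-zero Christoffel symbols:
Γ^r_{r r} = 2*r/(1 - r^2)
Γ^r_{θ θ} = (r^3 + r)/(r^2 - 1)
Γ^θ_{r θ} = (-r^2 - 1)/(r^3 - r)
Substituting (the symmetric pair Γ^k_{ij}, Γ^k_{ji} combines into a factor 2):
d^2r/dλ^2 + (2*r/(1 - r^2)) (dr/dλ)^2 + ((r^3 + r)/(r^2 - 1)) (dθ/dλ)^2 = 0
d^2θ/dλ^2 + ((-2*r^2 - 2)/(r^3 - r)) (dr/dλ)(dθ/dλ) = 0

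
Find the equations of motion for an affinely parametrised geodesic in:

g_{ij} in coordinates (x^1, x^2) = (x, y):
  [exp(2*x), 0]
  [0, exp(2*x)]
Geodesic equation: d^2x^k/dλ^2 + Γ^k_{ij} (dx^i/dλ)(dx^j/dλ) = 0.
Non-zero Christoffel symbols:
Γ^x_{x x} = 1
Γ^x_{y y} = -1
Γ^y_{x y} = 1
Substituting (the symmetric pair Γ^k_{ij}, Γ^k_{ji} combines into a factor 2):
d^2x/dλ^2 + (dx/dλ)^2 - (dy/dλ)^2 = 0
d^2y/dλ^2 + 2 (dx/dλ)(dy/dλ) = 0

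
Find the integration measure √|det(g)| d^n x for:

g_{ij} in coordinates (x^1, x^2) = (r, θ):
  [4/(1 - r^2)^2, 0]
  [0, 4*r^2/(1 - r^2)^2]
det(g) = 16*r^2/(1 - r^2)^4
√|det(g)| = 4*r/(r^2 - 1)^2
Volume element: dV = 4*r/(r^2 - 1)^2 dr dθ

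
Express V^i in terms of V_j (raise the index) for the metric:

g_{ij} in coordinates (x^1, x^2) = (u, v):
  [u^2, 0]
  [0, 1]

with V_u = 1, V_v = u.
Inverse metric (diagonal): g^{uu} = 1/u^2, g^{vv} = 1
V^i = g^{ij} V_j:
V^u = (1/u^2)(1) + (0)(u) = 1/u^2
V^v = (0)(1) + (1)(u) = u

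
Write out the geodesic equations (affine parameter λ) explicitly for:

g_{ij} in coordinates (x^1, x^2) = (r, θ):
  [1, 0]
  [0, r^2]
Geodesic equation: d^2x^k/dλ^2 + Γ^k_{ij} (dx^i/dλ)(dx^j/dλ) = 0.
Non-zero Christoffel symbols:
Γ^r_{θ θ} = -r
Γ^θ_{r θ} = 1/r
Substituting (the symmetric pair Γ^k_{ij}, Γ^k_{ji} combines into a factor 2):
d^2r/dλ^2 - r (dθ/dλ)^2 = 0
d^2θ/dλ^2 + (2/r) (dr/dλ)(dθ/dλ) = 0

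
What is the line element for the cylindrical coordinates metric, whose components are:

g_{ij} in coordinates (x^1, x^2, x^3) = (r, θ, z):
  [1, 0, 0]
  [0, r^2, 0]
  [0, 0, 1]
ds^2 = g_{ij} dx^i dx^j; only the non-zero components contribute.
ds^2 = dr^2 + r^2 dθ^2 + dz^2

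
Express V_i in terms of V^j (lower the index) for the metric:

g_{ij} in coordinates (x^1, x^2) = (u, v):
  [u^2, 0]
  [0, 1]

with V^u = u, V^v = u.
V_i = g_{ij} V^j:
V_u = (u^2)(u) + (0)(u) = u^3
V_v = (0)(u) + (1)(u) = u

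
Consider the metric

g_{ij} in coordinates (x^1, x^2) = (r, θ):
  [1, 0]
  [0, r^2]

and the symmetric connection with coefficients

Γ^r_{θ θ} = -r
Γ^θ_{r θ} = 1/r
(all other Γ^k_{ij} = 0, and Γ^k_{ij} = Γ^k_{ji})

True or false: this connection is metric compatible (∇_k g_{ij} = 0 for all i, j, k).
Using ∇_k g_{ij} = ∂_k g_{ij} - Γ^m_{ki} g_{mj} - Γ^m_{kj} g_{im}:
e.g. ∇_r g_{θθ} = (2*r) - (r) - (r) = 0
Every component ∇_k g_{ij} vanishes: the connection is metric compatible.
True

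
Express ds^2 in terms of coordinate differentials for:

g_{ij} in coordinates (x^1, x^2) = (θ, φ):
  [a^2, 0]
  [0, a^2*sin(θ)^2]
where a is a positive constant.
ds^2 = g_{ij} dx^i dx^j; only the non-zero components contribute.
ds^2 = a^2 dθ^2 + a^2*sin(θ)^2 dφ^2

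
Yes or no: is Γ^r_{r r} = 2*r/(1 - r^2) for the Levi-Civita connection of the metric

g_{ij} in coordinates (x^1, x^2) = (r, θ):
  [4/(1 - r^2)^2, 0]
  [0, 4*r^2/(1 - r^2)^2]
Γ^r_{r r} = (1/2) g^{rr} (∂_r g_{rr} + ∂_r g_{rr} - ∂_r g_{rr}) = (1/2)((1 - r^2)^2/4)((16*r/(1 - r^2)^3) + (16*r/(1 - r^2)^3) - (16*r/(1 - r^2)^3)) = 2*r/(1 - r^2)
This equals the proposed value 2*r/(1 - r^2).
Yes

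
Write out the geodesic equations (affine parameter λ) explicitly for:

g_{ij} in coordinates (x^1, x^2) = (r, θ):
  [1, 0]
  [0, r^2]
Geodesic equation: d^2x^k/dλ^2 + Γ^k_{ij} (dx^i/dλ)(dx^j/dλ) = 0.
Non-zero Christoffel symbols:
Γ^r_{θ θ} = -r
Γ^θ_{r θ} = 1/r
Substituting (the symmetric pair Γ^k_{ij}, Γ^k_{ji} combines into a factor 2):
d^2r/dλ^2 - r (dθ/dλ)^2 = 0
d^2θ/dλ^2 + (2/r) (dr/dλ)(dθ/dλ) = 0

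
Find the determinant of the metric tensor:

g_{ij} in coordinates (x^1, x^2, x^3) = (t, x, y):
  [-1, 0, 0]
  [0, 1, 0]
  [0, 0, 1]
Diagonal metric: det(g) = g_{11}·g_{22}·g_{33}
= (-1)·(1)·(1)
det(g) = -1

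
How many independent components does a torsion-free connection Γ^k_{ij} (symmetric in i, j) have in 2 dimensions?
Γ^k_{ij} has n choices for the upper index and n(n+1)/2 independent symmetric lower index pairs.
Total = 2 × 2×3/2 = 2 × 3 = 6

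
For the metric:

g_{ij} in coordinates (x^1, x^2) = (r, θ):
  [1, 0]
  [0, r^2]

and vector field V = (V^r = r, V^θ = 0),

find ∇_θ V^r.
Non-zero Christoffel symbols:
Γ^r_{θ θ} = -r
Γ^θ_{r θ} = 1/r
∇_θ V^r = ∂_θ V^r + Γ^r_{θ j} V^j
  = (0) + (0)(r) + (-r)(0)
  = 0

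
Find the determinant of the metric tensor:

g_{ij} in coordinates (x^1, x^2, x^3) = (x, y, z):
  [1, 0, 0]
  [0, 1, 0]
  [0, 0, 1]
Diagonal metric: det(g) = g_{11}·g_{22}·g_{33}
= (1)·(1)·(1)
det(g) = 1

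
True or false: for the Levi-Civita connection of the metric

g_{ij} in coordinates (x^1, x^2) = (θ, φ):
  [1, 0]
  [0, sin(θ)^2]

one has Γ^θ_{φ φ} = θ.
Γ^θ_{φ φ} = (1/2) g^{θθ} (∂_φ g_{θφ} + ∂_φ g_{θφ} - ∂_θ g_{φφ}) = (1/2)(1)((0) + (0) - (sin(2*θ))) = -sin(2*θ)/2
This differs from the proposed value θ.
False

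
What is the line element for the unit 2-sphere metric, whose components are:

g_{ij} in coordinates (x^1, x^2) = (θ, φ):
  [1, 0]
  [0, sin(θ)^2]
ds^2 = g_{ij} dx^i dx^j; only the non-zero components contribute.
ds^2 = dθ^2 + sin(θ)^2 dφ^2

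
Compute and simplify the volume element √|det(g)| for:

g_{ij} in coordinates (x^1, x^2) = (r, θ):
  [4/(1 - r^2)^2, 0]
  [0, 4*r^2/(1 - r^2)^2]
det(g) = 16*r^2/(1 - r^2)^4
√|det(g)| = 4*r/(r^2 - 1)^2
Volume element: dV = 4*r/(r^2 - 1)^2 dr dθ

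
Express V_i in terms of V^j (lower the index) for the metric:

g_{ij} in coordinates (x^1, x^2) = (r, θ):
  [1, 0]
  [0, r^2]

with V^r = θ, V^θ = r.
V_i = g_{ij} V^j:
V_r = (1)(θ) + (0)(r) = θ
V_θ = (0)(θ) + (r^2)(r) = r^3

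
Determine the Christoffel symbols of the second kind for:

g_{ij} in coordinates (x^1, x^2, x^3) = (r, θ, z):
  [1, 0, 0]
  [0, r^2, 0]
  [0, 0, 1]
Using Γ^k_{ij} = (1/2) g^{km} (∂_i g_{mj} + ∂_j g_{mi} - ∂_m g_{ij}); the metric is diagonal, so only the m = k term contributes.
Non-zero symbols (using the symmetry Γ^k_{ij} = Γ^k_{ji}):
Γ^r_{θ θ} = (1/2) g^{rr} (∂_θ g_{rθ} + ∂_θ g_{rθ} - ∂_r g_{θθ}) = (1/2)(1)((0) + (0) - (2*r)) = -r
Γ^θ_{r θ} = (1/2) g^{θθ} (∂_r g_{θθ} + ∂_θ g_{θr} - ∂_θ g_{rθ}) = (1/2)(1/r^2)((2*r) + (0) - (0)) = 1/r
All other Christoffel symbols are zero.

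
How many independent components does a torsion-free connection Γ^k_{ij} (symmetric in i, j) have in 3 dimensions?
Γ^k_{ij} has n choices for the upper index and n(n+1)/2 independent symmetric lower index pairs.
Total = 3 × 3×4/2 = 3 × 6 = 18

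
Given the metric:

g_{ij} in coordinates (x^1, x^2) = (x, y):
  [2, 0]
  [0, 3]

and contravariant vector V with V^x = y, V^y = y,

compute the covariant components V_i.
V_i = g_{ij} V^j:
V_x = (2)(y) + (0)(y) = 2*y
V_y = (0)(y) + (3)(y) = 3*y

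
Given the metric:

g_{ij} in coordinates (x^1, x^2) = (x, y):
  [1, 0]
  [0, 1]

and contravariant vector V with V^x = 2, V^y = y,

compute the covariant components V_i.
V_i = g_{ij} V^j:
V_x = (1)(2) + (0)(y) = 2
V_y = (0)(2) + (1)(y) = y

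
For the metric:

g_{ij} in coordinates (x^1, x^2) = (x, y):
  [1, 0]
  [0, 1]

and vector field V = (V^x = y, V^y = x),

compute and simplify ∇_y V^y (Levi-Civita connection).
All Christoffel symbols are zero.
∇_y V^y = ∂_y V^y + Γ^y_{y j} V^j
  = (0) + (0)(y) + (0)(x)
  = 0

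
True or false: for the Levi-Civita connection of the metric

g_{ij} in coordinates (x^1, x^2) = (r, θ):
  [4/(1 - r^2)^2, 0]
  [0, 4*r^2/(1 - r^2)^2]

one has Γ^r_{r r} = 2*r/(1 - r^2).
Γ^r_{r r} = (1/2) g^{rr} (∂_r g_{rr} + ∂_r g_{rr} - ∂_r g_{rr}) = (1/2)((1 - r^2)^2/4)((16*r/(1 - r^2)^3) + (16*r/(1 - r^2)^3) - (16*r/(1 - r^2)^3)) = 2*r/(1 - r^2)
This equals the proposed value 2*r/(1 - r^2).
True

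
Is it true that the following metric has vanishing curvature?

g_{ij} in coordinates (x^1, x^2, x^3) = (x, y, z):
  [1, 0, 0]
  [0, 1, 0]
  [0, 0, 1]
All metric components are constant, so every Christoffel symbol vanishes and R^i_{jkl} = 0.
Yes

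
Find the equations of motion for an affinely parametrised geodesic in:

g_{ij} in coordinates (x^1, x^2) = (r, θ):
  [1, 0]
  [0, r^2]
Geodesic equation: d^2x^k/dλ^2 + Γ^k_{ij} (dx^i/dλ)(dx^j/dλ) = 0.
Non-zero Christoffel symbols:
Γ^r_{θ θ} = -r
Γ^θ_{r θ} = 1/r
Substituting (the symmetric pair Γ^k_{ij}, Γ^k_{ji} combines into a factor 2):
d^2r/dλ^2 - r (dθ/dλ)^2 = 0
d^2θ/dλ^2 + (2/r) (dr/dλ)(dθ/dλ) = 0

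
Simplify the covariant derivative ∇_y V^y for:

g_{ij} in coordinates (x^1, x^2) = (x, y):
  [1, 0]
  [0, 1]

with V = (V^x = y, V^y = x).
All Christoffel symbols are zero.
∇_y V^y = ∂_y V^y + Γ^y_{y j} V^j
  = (0) + (0)(y) + (0)(x)
  = 0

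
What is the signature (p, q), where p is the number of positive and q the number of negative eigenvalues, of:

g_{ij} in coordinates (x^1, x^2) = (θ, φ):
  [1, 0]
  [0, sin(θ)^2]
The metric is diagonal, so its eigenvalues are the diagonal entries: 1, sin(θ)^2 (at a generic point, where coordinate-dependent entries are positive).
2 positive, 0 negative.
(2, 0) - Riemannian (positive definite)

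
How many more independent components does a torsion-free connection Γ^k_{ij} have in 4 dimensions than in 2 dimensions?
Independent components in n dimensions: n × n(n+1)/2 = n^2(n+1)/2.
4D: 4 × 10 = 40
2D: 2 × 3 = 6
Difference = 40 - 6 = 34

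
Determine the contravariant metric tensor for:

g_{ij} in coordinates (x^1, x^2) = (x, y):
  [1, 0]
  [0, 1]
The metric is diagonal, so g^{ij} is diagonal with entries 1/g_{ii}: diag(1, 1).
g^{ij}:
  [1, 0]
  [0, 1]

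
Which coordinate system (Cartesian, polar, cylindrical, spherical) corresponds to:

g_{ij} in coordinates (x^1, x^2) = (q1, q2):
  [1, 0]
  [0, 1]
All components are constant and the metric is the identity, i.e. orthonormal rectilinear coordinates.
Cartesian (2D) coordinates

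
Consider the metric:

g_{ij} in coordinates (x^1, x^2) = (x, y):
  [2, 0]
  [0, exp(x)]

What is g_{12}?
With x^1 = x, x^2 = y, g_{12} = g_{xy} is the row-1, column-2 entry of the matrix.
g_{12} = 0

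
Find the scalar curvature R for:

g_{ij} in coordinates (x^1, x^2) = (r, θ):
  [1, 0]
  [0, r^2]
Non-zero Christoffel symbols (Γ^k_{ij} = Γ^k_{ji}):
Γ^r_{θ θ} = -r
Γ^θ_{r θ} = 1/r
Ricci tensor (R_{ij} = R^k_{ikj}): R_{rr} = 0, R_{rθ} = 0, R_{θθ} = 0
Inverse metric: g^{rr} = 1, g^{θθ} = 1/r^2
R = g^{ij} R_{ij} = (1)(0) + (1/r^2)(0) = 0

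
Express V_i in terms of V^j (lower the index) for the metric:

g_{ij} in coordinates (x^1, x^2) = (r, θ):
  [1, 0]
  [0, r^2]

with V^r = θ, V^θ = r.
V_i = g_{ij} V^j:
V_r = (1)(θ) + (0)(r) = θ
V_θ = (0)(θ) + (r^2)(r) = r^3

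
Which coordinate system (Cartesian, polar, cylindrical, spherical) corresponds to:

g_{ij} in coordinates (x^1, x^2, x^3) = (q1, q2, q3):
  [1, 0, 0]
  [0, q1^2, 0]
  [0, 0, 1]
The line element ds^2 = dq1^2 + q1^2 dq2^2 + dq3^2 is dr^2 + r^2 dθ^2 + dz^2 with q1 = r, q2 = θ, q3 = z.
cylindrical coordinates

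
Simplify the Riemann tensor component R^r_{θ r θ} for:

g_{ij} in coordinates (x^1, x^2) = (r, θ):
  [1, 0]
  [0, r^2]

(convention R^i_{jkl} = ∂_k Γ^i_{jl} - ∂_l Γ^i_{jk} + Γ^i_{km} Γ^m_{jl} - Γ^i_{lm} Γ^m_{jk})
Non-zero Christoffel symbols (Γ^k_{ij} = Γ^k_{ji}):
Γ^r_{θ θ} = -r
Γ^θ_{r θ} = 1/r
R^r_{θ r θ} = ∂_r Γ^r_{θ θ} - ∂_θ Γ^r_{θ r} + Γ^r_{r m} Γ^m_{θ θ} - Γ^r_{θ m} Γ^m_{θ r}
  = (-1) - (0) + (0) - (-1) = 0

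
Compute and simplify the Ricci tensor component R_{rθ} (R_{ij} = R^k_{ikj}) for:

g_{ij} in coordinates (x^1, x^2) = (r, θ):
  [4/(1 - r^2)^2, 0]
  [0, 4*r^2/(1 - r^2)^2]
Non-zero Christoffel symbols (Γ^k_{ij} = Γ^k_{ji}):
Γ^r_{r r} = 2*r/(1 - r^2)
Γ^r_{θ θ} = (r^3 + r)/(r^2 - 1)
Γ^θ_{r θ} = (-r^2 - 1)/(r^3 - r)
R^r_{r r θ} = 0 (a repeated index in an antisymmetric pair)
R^θ_{r θ θ} = 0 (a repeated index in an antisymmetric pair)
R_{rθ} = R^r_{r r θ} + R^θ_{r θ θ} = (0) + (0) = 0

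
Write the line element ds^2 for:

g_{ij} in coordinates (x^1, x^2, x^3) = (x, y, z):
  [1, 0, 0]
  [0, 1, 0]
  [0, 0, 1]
ds^2 = g_{ij} dx^i dx^j; only the non-zero components contribute.
ds^2 = dx^2 + dy^2 + dz^2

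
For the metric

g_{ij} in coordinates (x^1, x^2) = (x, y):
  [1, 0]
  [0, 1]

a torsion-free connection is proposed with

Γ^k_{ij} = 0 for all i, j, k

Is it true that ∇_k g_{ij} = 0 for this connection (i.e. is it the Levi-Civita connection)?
Using ∇_k g_{ij} = ∂_k g_{ij} - Γ^m_{ki} g_{mj} - Γ^m_{kj} g_{im}:
e.g. ∇_y g_{xx} = (0) - (0) - (0) = 0
Every component ∇_k g_{ij} vanishes: the connection is metric compatible.
Yes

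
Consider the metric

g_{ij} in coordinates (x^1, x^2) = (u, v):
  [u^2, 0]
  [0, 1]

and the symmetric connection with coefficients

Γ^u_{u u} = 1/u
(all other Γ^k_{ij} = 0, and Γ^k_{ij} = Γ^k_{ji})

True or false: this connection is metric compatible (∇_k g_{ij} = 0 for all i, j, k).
Using ∇_k g_{ij} = ∂_k g_{ij} - Γ^m_{ki} g_{mj} - Γ^m_{kj} g_{im}:
e.g. ∇_u g_{uu} = (2*u) - (u) - (u) = 0
Every component ∇_k g_{ij} vanishes: the connection is metric compatible.
True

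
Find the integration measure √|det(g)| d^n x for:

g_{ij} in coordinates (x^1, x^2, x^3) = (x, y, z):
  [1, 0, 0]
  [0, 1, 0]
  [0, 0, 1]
det(g) = 1
√|det(g)| = 1
Volume element: dV = 1 dx dy dz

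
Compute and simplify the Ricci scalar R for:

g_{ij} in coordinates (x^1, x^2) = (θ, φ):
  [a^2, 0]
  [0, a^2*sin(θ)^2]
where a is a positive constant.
Non-zero Christoffel symbols (Γ^k_{ij} = Γ^k_{ji}):
Γ^θ_{φ φ} = -sin(2*θ)/2
Γ^φ_{θ φ} = 1/tan(θ)
Ricci tensor (R_{ij} = R^k_{ikj}): R_{θθ} = 1, R_{θφ} = 0, R_{φφ} = sin(θ)^2
Inverse metric: g^{θθ} = 1/a^2, g^{φφ} = 1/(a^2*sin(θ)^2)
R = g^{ij} R_{ij} = (1/a^2)(1) + (1/(a^2*sin(θ)^2))(sin(θ)^2) = 2/a^2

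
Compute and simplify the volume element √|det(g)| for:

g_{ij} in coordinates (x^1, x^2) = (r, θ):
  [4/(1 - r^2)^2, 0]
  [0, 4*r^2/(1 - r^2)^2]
det(g) = 16*r^2/(1 - r^2)^4
√|det(g)| = 4*r/(r^2 - 1)^2
Volume element: dV = 4*r/(r^2 - 1)^2 dr dθ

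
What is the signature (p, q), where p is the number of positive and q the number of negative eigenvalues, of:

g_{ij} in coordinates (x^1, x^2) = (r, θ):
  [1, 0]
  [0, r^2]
The metric is diagonal, so its eigenvalues are the diagonal entries: 1, r^2 (at a generic point, where coordinate-dependent entries are positive).
2 positive, 0 negative.
(2, 0) - Riemannian (positive definite)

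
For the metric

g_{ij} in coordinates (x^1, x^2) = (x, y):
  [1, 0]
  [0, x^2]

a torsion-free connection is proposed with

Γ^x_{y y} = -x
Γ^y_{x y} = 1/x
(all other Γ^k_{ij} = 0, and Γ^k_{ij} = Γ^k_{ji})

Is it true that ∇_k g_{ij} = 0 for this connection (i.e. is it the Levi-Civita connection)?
Using ∇_k g_{ij} = ∂_k g_{ij} - Γ^m_{ki} g_{mj} - Γ^m_{kj} g_{im}:
e.g. ∇_x g_{yy} = (2*x) - (x) - (x) = 0
Every component ∇_k g_{ij} vanishes: the connection is metric compatible.
Yes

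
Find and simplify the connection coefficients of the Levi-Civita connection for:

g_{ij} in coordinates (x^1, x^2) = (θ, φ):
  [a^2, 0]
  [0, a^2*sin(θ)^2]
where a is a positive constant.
Using Γ^k_{ij} = (1/2) g^{km} (∂_i g_{mj} + ∂_j g_{mi} - ∂_m g_{ij}); the metric is diagonal, so only the m = k term contributes.
Non-zero symbols (using the symmetry Γ^k_{ij} = Γ^k_{ji}):
Γ^θ_{φ φ} = (1/2) g^{θθ} (∂_φ g_{θφ} + ∂_φ g_{θφ} - ∂_θ g_{φφ}) = (1/2)(1/a^2)((0) + (0) - (a^2*sin(2*θ))) = -sin(2*θ)/2
Γ^φ_{θ φ} = (1/2) g^{φφ} (∂_θ g_{φφ} + ∂_φ g_{φθ} - ∂_φ g_{θφ}) = (1/2)(1/(a^2*sin(θ)^2))((a^2*sin(2*θ)) + (0) - (0)) = 1/tan(θ)
All other Christoffel symbols are zero.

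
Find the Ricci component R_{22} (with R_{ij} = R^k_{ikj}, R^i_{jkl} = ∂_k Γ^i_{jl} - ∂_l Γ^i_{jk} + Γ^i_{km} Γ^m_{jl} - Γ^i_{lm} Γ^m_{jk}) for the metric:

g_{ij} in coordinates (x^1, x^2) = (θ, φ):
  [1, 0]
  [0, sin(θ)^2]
Non-zero Christoffel symbols (Γ^k_{ij} = Γ^k_{ji}):
Γ^θ_{φ φ} = -sin(2*θ)/2
Γ^φ_{θ φ} = 1/tan(θ)
R^θ_{φ θ φ} = ∂_θ Γ^θ_{φ φ} - ∂_φ Γ^θ_{φ θ} + Γ^θ_{θ m} Γ^m_{φ φ} - Γ^θ_{φ m} Γ^m_{φ θ}
  = (-cos(2*θ)) - (0) + (0) - (-cos(θ)^2) = sin(θ)^2
R^φ_{φ φ φ} = 0 (a repeated index in an antisymmetric pair)
R_{φφ} = R^θ_{φ θ φ} + R^φ_{φ φ φ} = (sin(θ)^2) + (0) = sin(θ)^2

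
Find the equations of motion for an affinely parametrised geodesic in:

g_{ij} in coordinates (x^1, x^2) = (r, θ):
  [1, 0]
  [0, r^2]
Geodesic equation: d^2x^k/dλ^2 + Γ^k_{ij} (dx^i/dλ)(dx^j/dλ) = 0.
Non-zero Christoffel symbols:
Γ^r_{θ θ} = -r
Γ^θ_{r θ} = 1/r
Substituting (the symmetric pair Γ^k_{ij}, Γ^k_{ji} combines into a factor 2):
d^2r/dλ^2 - r (dθ/dλ)^2 = 0
d^2θ/dλ^2 + (2/r) (dr/dλ)(dθ/dλ) = 0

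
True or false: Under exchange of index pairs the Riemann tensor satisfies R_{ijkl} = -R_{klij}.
The pair-exchange symmetry has a plus sign: R_{ijkl} = +R_{klij}.
False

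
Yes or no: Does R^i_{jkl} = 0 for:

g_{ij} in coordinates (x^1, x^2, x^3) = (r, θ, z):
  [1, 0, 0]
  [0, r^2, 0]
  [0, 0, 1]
Non-zero Christoffel symbols:
Γ^r_{θ θ} = -r
Γ^θ_{r θ} = 1/r
Ricci tensor: R_{rr} = 0, R_{rθ} = 0, R_{rz} = 0, R_{θθ} = 0, R_{θz} = 0, R_{zz} = 0
All R_{ij} vanish; in 3 dimensions the Riemann tensor is fully determined by the Ricci tensor, so R^i_{jkl} = 0: the metric is flat (curvilinear coordinates on flat space).
Yes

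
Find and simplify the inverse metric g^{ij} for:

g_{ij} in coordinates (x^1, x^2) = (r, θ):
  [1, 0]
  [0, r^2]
The metric is diagonal, so g^{ij} is diagonal with entries 1/g_{ii}: diag(1, 1/(r^2)).
g^{ij}:
  [1, 0]
  [0, 1/r^2]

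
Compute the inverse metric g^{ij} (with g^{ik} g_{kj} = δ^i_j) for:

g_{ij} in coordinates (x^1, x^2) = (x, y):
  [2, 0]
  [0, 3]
The metric is diagonal, so g^{ij} is diagonal with entries 1/g_{ii}: diag(1/2, 1/3).
g^{ij}:
  [1/2, 0]
  [0, 1/3]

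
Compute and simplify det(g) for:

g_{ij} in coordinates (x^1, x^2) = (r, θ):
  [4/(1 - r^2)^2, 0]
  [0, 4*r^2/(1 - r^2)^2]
For a 2×2 metric: det(g) = g_{11}·g_{22} - g_{12}·g_{21}
= (4/(1 - r^2)^2)·(4*r^2/(1 - r^2)^2) - (0)·(0)
= 16*r^2/(1 - r^2)^4 - 0
det(g) = 16*r^2/(1 - r^2)^4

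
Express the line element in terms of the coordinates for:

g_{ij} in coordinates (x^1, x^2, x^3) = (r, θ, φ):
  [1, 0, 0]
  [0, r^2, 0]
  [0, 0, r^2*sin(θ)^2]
ds^2 = g_{ij} dx^i dx^j; only the non-zero components contribute.
ds^2 = dr^2 + r^2 dθ^2 + r^2*sin(θ)^2 dφ^2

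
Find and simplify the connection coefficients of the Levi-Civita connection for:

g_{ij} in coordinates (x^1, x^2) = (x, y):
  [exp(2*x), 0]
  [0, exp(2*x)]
Using Γ^k_{ij} = (1/2) g^{km} (∂_i g_{mj} + ∂_j g_{mi} - ∂_m g_{ij}); the metric is diagonal, so only the m = k term contributes.
Non-zero symbols (using the symmetry Γ^k_{ij} = Γ^k_{ji}):
Γ^x_{x x} = (1/2) g^{xx} (∂_x g_{xx} + ∂_x g_{xx} - ∂_x g_{xx}) = (1/2)(exp(-2*x))((2*exp(2*x)) + (2*exp(2*x)) - (2*exp(2*x))) = 1
Γ^x_{y y} = (1/2) g^{xx} (∂_y g_{xy} + ∂_y g_{xy} - ∂_x g_{yy}) = (1/2)(exp(-2*x))((0) + (0) - (2*exp(2*x))) = -1
Γ^y_{x y} = (1/2) g^{yy} (∂_x g_{yy} + ∂_y g_{yx} - ∂_y g_{xy}) = (1/2)(exp(-2*x))((2*exp(2*x)) + (0) - (0)) = 1
All other Christoffel symbols are zero.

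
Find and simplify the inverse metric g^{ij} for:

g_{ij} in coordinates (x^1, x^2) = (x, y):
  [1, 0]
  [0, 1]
The metric is diagonal, so g^{ij} is diagonal with entries 1/g_{ii}: diag(1, 1).
g^{ij}:
  [1, 0]
  [0, 1]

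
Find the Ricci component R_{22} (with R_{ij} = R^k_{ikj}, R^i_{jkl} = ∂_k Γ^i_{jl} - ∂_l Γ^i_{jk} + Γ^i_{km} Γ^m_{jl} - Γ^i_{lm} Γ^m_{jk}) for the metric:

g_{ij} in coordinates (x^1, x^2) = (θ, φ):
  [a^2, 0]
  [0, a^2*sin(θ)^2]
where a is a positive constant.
Non-zero Christoffel symbols (Γ^k_{ij} = Γ^k_{ji}):
Γ^θ_{φ φ} = -sin(2*θ)/2
Γ^φ_{θ φ} = 1/tan(θ)
R^θ_{φ θ φ} = ∂_θ Γ^θ_{φ φ} - ∂_φ Γ^θ_{φ θ} + Γ^θ_{θ m} Γ^m_{φ φ} - Γ^θ_{φ m} Γ^m_{φ θ}
  = (-cos(2*θ)) - (0) + (0) - (-cos(θ)^2) = sin(θ)^2
R^φ_{φ φ φ} = 0 (a repeated index in an antisymmetric pair)
R_{φφ} = R^θ_{φ θ φ} + R^φ_{φ φ φ} = (sin(θ)^2) + (0) = sin(θ)^2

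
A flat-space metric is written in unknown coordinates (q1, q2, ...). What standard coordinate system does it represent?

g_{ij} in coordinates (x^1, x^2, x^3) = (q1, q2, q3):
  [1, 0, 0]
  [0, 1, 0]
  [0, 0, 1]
All components are constant and the metric is the identity, i.e. orthonormal rectilinear coordinates.
Cartesian (3D) coordinates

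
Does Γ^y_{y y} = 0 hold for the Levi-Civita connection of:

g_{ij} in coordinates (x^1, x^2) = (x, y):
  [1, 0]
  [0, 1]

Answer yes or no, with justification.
Γ^y_{y y} = (1/2) g^{yy} (∂_y g_{yy} + ∂_y g_{yy} - ∂_y g_{yy}) = (1/2)(1)((0) + (0) - (0)) = 0
This equals the proposed value 0.
Yes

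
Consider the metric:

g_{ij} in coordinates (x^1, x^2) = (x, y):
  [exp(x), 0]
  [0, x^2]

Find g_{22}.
With x^1 = x, x^2 = y, g_{22} = g_{yy} is the row-2, column-2 entry of the matrix.
g_{22} = x^2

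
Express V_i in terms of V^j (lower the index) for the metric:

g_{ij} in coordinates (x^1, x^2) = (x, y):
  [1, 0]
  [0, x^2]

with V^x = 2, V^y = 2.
V_i = g_{ij} V^j:
V_x = (1)(2) + (0)(2) = 2
V_y = (0)(2) + (x^2)(2) = 2*x^2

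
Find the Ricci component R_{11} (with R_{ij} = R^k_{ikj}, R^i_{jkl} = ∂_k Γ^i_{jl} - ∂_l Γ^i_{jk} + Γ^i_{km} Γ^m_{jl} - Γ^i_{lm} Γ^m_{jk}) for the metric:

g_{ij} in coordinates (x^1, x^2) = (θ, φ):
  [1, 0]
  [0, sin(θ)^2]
Non-zero Christoffel symbols (Γ^k_{ij} = Γ^k_{ji}):
Γ^θ_{φ φ} = -sin(2*θ)/2
Γ^φ_{θ φ} = 1/tan(θ)
R^θ_{θ θ θ} = 0 (a repeated index in an antisymmetric pair)
R^φ_{θ φ θ} = ∂_φ Γ^φ_{θ θ} - ∂_θ Γ^φ_{θ φ} + Γ^φ_{φ m} Γ^m_{θ θ} - Γ^φ_{θ m} Γ^m_{θ φ}
  = (0) - (-1/sin(θ)^2) + (0) - (1/tan(θ)^2) = 1
R_{θθ} = R^θ_{θ θ θ} + R^φ_{θ φ θ} = (0) + (1) = 1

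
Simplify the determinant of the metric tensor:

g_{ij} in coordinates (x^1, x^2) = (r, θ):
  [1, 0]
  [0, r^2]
For a 2×2 metric: det(g) = g_{11}·g_{22} - g_{12}·g_{21}
= (1)·(r^2) - (0)·(0)
= r^2 - 0
det(g) = r^2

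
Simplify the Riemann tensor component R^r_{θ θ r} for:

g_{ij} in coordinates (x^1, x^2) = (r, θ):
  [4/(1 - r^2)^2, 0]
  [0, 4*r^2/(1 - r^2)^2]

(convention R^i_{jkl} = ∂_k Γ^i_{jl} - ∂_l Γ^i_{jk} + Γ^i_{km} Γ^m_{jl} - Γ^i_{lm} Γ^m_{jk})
Non-zero Christoffel symbols (Γ^k_{ij} = Γ^k_{ji}):
Γ^r_{r r} = 2*r/(1 - r^2)
Γ^r_{θ θ} = (r^3 + r)/(r^2 - 1)
Γ^θ_{r θ} = (-r^2 - 1)/(r^3 - r)
R^r_{θ θ r} = ∂_θ Γ^r_{θ r} - ∂_r Γ^r_{θ θ} + Γ^r_{θ m} Γ^m_{θ r} - Γ^r_{r m} Γ^m_{θ θ}
  = (0) - ((r^4 - 4*r^2 - 1)/(r^2 - 1)^2) + (-(r^2 + 1)^2/(r^2 - 1)^2) - (-2*r^2*(r^2 + 1)/(r^2 - 1)^2) = 4*r^2/(r^2 - 1)^2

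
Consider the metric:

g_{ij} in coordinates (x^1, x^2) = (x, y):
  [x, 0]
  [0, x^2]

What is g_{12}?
With x^1 = x, x^2 = y, g_{12} = g_{xy} is the row-1, column-2 entry of the matrix.
g_{12} = 0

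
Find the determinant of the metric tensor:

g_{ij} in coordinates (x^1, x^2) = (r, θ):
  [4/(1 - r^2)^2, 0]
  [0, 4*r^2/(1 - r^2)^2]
For a 2×2 metric: det(g) = g_{11}·g_{22} - g_{12}·g_{21}
= (4/(1 - r^2)^2)·(4*r^2/(1 - r^2)^2) - (0)·(0)
= 16*r^2/(1 - r^2)^4 - 0
det(g) = 16*r^2/(1 - r^2)^4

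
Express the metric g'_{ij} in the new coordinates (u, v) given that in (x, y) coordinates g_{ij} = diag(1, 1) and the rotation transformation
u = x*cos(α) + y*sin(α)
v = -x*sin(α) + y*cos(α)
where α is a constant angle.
Invert the transformation: x = u*cos(α) - v*sin(α), y = u*sin(α) + v*cos(α)
g'_{ij} = (∂x^k/∂x'^i)(∂x^l/∂x'^j) g_{kl}; with g_{kl} = δ_{kl} this is Σ_k (∂x^k/∂x'^i)(∂x^k/∂x'^j).
Jacobian: ∂x/∂u = cos(α), ∂x/∂v = -sin(α), ∂y/∂u = sin(α), ∂y/∂v = cos(α)
g'_{uu} = (cos(α))(cos(α)) + (sin(α))(sin(α)) = 1
g'_{uv} = (cos(α))(-sin(α)) + (sin(α))(cos(α)) = 0
g'_{vv} = (-sin(α))(-sin(α)) + (cos(α))(cos(α)) = 1
g'_{ij} = diag(1, 1)
The Euclidean metric is invariant under rotations.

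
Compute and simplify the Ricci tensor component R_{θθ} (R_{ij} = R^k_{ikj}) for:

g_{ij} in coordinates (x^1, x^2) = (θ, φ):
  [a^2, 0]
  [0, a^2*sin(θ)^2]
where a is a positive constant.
Non-zero Christoffel symbols (Γ^k_{ij} = Γ^k_{ji}):
Γ^θ_{φ φ} = -sin(2*θ)/2
Γ^φ_{θ φ} = 1/tan(θ)
R^θ_{θ θ θ} = 0 (a repeated index in an antisymmetric pair)
R^φ_{θ φ θ} = ∂_φ Γ^φ_{θ θ} - ∂_θ Γ^φ_{θ φ} + Γ^φ_{φ m} Γ^m_{θ θ} - Γ^φ_{θ m} Γ^m_{θ φ}
  = (0) - (-1/sin(θ)^2) + (0) - (1/tan(θ)^2) = 1
R_{θθ} = R^θ_{θ θ θ} + R^φ_{θ φ θ} = (0) + (1) = 1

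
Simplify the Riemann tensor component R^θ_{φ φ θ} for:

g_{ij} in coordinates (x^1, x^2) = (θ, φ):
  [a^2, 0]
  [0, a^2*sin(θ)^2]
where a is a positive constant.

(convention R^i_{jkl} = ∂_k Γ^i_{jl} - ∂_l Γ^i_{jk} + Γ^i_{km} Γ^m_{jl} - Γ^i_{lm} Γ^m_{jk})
Non-zero Christoffel symbols (Γ^k_{ij} = Γ^k_{ji}):
Γ^θ_{φ φ} = -sin(2*θ)/2
Γ^φ_{θ φ} = 1/tan(θ)
R^θ_{φ φ θ} = ∂_φ Γ^θ_{φ θ} - ∂_θ Γ^θ_{φ φ} + Γ^θ_{φ m} Γ^m_{φ θ} - Γ^θ_{θ m} Γ^m_{φ φ}
  = (0) - (-cos(2*θ)) + (-cos(θ)^2) - (0) = -sin(θ)^2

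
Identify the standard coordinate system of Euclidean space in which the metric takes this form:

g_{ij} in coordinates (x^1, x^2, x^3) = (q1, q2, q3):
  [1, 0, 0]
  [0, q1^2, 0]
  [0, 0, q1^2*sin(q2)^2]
The line element ds^2 = dq1^2 + q1^2 dq2^2 + q1^2 sin(q2)^2 dq3^2 is dr^2 + r^2 dθ^2 + r^2 sin(θ)^2 dφ^2 with q1 = r, q2 = θ, q3 = φ.
spherical coordinates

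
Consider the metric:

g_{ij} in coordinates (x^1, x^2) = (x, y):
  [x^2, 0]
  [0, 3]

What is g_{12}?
With x^1 = x, x^2 = y, g_{12} = g_{xy} is the row-1, column-2 entry of the matrix.
g_{12} = 0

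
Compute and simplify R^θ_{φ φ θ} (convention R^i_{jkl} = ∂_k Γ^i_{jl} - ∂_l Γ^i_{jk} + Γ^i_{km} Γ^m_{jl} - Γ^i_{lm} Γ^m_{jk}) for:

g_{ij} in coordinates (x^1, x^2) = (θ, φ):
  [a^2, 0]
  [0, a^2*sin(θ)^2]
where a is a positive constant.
Non-zero Christoffel symbols (Γ^k_{ij} = Γ^k_{ji}):
Γ^θ_{φ φ} = -sin(2*θ)/2
Γ^φ_{θ φ} = 1/tan(θ)
R^θ_{φ φ θ} = ∂_φ Γ^θ_{φ θ} - ∂_θ Γ^θ_{φ φ} + Γ^θ_{φ m} Γ^m_{φ θ} - Γ^θ_{θ m} Γ^m_{φ φ}
  = (0) - (-cos(2*θ)) + (-cos(θ)^2) - (0) = -sin(θ)^2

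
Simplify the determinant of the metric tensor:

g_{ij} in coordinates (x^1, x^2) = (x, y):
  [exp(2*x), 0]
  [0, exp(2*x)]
For a 2×2 metric: det(g) = g_{11}·g_{22} - g_{12}·g_{21}
= (exp(2*x))·(exp(2*x)) - (0)·(0)
= exp(4*x) - 0
det(g) = exp(4*x)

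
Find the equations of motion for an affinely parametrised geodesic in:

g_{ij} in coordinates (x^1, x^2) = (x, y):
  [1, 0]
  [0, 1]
Geodesic equation: d^2x^k/dλ^2 + Γ^k_{ij} (dx^i/dλ)(dx^j/dλ) = 0.
All Christoffel symbols vanish, so the geodesics are straight lines:
d^2x/dλ^2 = 0
d^2y/dλ^2 = 0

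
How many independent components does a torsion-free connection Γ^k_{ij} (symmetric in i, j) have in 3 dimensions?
Γ^k_{ij} has n choices for the upper index and n(n+1)/2 independent symmetric lower index pairs.
Total = 3 × 3×4/2 = 3 × 6 = 18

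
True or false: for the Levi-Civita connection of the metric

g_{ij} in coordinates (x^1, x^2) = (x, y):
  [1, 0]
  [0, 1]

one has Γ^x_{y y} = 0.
Γ^x_{y y} = (1/2) g^{xx} (∂_y g_{xy} + ∂_y g_{xy} - ∂_x g_{yy}) = (1/2)(1)((0) + (0) - (0)) = 0
This equals the proposed value 0.
True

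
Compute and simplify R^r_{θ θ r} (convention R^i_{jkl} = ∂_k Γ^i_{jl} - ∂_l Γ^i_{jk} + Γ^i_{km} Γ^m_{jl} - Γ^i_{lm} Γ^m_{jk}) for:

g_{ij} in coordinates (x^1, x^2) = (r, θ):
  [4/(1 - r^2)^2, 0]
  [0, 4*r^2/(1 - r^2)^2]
Non-zero Christoffel symbols (Γ^k_{ij} = Γ^k_{ji}):
Γ^r_{r r} = 2*r/(1 - r^2)
Γ^r_{θ θ} = (r^3 + r)/(r^2 - 1)
Γ^θ_{r θ} = (-r^2 - 1)/(r^3 - r)
R^r_{θ θ r} = ∂_θ Γ^r_{θ r} - ∂_r Γ^r_{θ θ} + Γ^r_{θ m} Γ^m_{θ r} - Γ^r_{r m} Γ^m_{θ θ}
  = (0) - ((r^4 - 4*r^2 - 1)/(r^2 - 1)^2) + (-(r^2 + 1)^2/(r^2 - 1)^2) - (-2*r^2*(r^2 + 1)/(r^2 - 1)^2) = 4*r^2/(r^2 - 1)^2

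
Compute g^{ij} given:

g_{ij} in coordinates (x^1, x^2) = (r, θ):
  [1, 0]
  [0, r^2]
The metric is diagonal, so g^{ij} is diagonal with entries 1/g_{ii}: diag(1, 1/(r^2)).
g^{ij}:
  [1, 0]
  [0, 1/r^2]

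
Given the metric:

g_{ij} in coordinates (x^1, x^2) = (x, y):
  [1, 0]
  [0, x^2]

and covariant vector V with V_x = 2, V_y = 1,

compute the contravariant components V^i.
Inverse metric (diagonal): g^{xx} = 1, g^{yy} = 1/x^2
V^i = g^{ij} V_j:
V^x = (1)(2) + (0)(1) = 2
V^y = (0)(2) + (1/x^2)(1) = 1/x^2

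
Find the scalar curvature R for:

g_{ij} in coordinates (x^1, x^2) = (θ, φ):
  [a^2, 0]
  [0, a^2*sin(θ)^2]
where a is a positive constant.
Non-zero Christoffel symbols (Γ^k_{ij} = Γ^k_{ji}):
Γ^θ_{φ φ} = -sin(2*θ)/2
Γ^φ_{θ φ} = 1/tan(θ)
Ricci tensor (R_{ij} = R^k_{ikj}): R_{θθ} = 1, R_{θφ} = 0, R_{φφ} = sin(θ)^2
Inverse metric: g^{θθ} = 1/a^2, g^{φφ} = 1/(a^2*sin(θ)^2)
R = g^{ij} R_{ij} = (1/a^2)(1) + (1/(a^2*sin(θ)^2))(sin(θ)^2) = 2/a^2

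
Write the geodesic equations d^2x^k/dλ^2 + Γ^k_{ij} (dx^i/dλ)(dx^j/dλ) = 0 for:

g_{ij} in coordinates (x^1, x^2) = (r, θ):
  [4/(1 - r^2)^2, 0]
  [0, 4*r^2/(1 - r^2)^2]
Geodesic equation: d^2x^k/dλ^2 + Γ^k_{ij} (dx^i/dλ)(dx^j/dλ) = 0.
Non-zero Christoffel symbols:
Γ^r_{r r} = 2*r/(1 - r^2)
Γ^r_{θ θ} = (r^3 + r)/(r^2 - 1)
Γ^θ_{r θ} = (-r^2 - 1)/(r^3 - r)
Substituting (the symmetric pair Γ^k_{ij}, Γ^k_{ji} combines into a factor 2):
d^2r/dλ^2 + (2*r/(1 - r^2)) (dr/dλ)^2 + ((r^3 + r)/(r^2 - 1)) (dθ/dλ)^2 = 0
d^2θ/dλ^2 + ((-2*r^2 - 2)/(r^3 - r)) (dr/dλ)(dθ/dλ) = 0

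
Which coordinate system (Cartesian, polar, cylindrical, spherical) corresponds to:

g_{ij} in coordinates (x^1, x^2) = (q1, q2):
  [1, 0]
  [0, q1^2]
The line element ds^2 = dq1^2 + q1^2 dq2^2 is dr^2 + r^2 dθ^2 with q1 = r, q2 = θ.
polar coordinates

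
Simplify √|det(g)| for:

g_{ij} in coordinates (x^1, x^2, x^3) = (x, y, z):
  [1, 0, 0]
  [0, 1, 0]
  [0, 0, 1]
det(g) = 1
√|det(g)| = 1
Volume element: dV = 1 dx dy dz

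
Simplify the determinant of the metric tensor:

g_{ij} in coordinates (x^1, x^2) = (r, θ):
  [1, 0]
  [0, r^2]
For a 2×2 metric: det(g) = g_{11}·g_{22} - g_{12}·g_{21}
= (1)·(r^2) - (0)·(0)
= r^2 - 0
det(g) = r^2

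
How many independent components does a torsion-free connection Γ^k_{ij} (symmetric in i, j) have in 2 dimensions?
Γ^k_{ij} has n choices for the upper index and n(n+1)/2 independent symmetric lower index pairs.
Total = 2 × 2×3/2 = 2 × 3 = 6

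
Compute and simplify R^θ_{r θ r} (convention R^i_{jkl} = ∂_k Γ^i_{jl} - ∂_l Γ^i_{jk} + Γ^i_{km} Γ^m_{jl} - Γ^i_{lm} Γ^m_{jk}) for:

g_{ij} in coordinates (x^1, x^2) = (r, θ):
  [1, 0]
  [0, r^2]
Non-zero Christoffel symbols (Γ^k_{ij} = Γ^k_{ji}):
Γ^r_{θ θ} = -r
Γ^θ_{r θ} = 1/r
R^θ_{r θ r} = ∂_θ Γ^θ_{r r} - ∂_r Γ^θ_{r θ} + Γ^θ_{θ m} Γ^m_{r r} - Γ^θ_{r m} Γ^m_{r θ}
  = (0) - (-1/r^2) + (0) - (1/r^2) = 0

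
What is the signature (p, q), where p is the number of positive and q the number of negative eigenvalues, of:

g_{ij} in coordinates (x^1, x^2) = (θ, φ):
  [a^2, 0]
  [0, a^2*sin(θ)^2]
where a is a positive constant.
The metric is diagonal, so its eigenvalues are the diagonal entries: a^2, a^2*sin(θ)^2 (at a generic point, where coordinate-dependent entries are positive).
2 positive, 0 negative.
(2, 0) - Riemannian (positive definite)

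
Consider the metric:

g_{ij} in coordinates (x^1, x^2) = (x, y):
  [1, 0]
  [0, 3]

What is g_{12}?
With x^1 = x, x^2 = y, g_{12} = g_{xy} is the row-1, column-2 entry of the matrix.
g_{12} = 0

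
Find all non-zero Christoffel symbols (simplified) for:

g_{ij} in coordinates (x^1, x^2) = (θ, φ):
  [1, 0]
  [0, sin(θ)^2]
Using Γ^k_{ij} = (1/2) g^{km} (∂_i g_{mj} + ∂_j g_{mi} - ∂_m g_{ij}); the metric is diagonal, so only the m = k term contributes.
Non-zero symbols (using the symmetry Γ^k_{ij} = Γ^k_{ji}):
Γ^θ_{φ φ} = (1/2) g^{θθ} (∂_φ g_{θφ} + ∂_φ g_{θφ} - ∂_θ g_{φφ}) = (1/2)(1)((0) + (0) - (sin(2*θ))) = -sin(2*θ)/2
Γ^φ_{θ φ} = (1/2) g^{φφ} (∂_θ g_{φφ} + ∂_φ g_{φθ} - ∂_φ g_{θφ}) = (1/2)(1/sin(θ)^2)((sin(2*θ)) + (0) - (0)) = 1/tan(θ)
All other Christoffel symbols are zero.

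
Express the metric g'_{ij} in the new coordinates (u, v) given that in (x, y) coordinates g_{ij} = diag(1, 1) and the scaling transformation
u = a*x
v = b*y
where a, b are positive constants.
Invert the transformation: x = u/a, y = v/b
g'_{ij} = (∂x^k/∂x'^i)(∂x^l/∂x'^j) g_{kl}; with g_{kl} = δ_{kl} this is Σ_k (∂x^k/∂x'^i)(∂x^k/∂x'^j).
Jacobian: ∂x/∂u = 1/a, ∂x/∂v = 0, ∂y/∂u = 0, ∂y/∂v = 1/b
g'_{uu} = (1/a)(1/a) + (0)(0) = 1/a^2
g'_{uv} = (1/a)(0) + (0)(1/b) = 0
g'_{vv} = (0)(0) + (1/b)(1/b) = 1/b^2
g'_{ij} = diag(1/a^2, 1/b^2)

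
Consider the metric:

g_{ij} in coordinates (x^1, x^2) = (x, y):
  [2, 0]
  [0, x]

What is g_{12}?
With x^1 = x, x^2 = y, g_{12} = g_{xy} is the row-1, column-2 entry of the matrix.
g_{12} = 0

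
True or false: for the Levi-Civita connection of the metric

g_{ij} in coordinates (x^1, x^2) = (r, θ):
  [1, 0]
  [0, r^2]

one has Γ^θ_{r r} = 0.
Γ^θ_{r r} = (1/2) g^{θθ} (∂_r g_{θr} + ∂_r g_{θr} - ∂_θ g_{rr}) = (1/2)(1/r^2)((0) + (0) - (0)) = 0
This equals the proposed value 0.
True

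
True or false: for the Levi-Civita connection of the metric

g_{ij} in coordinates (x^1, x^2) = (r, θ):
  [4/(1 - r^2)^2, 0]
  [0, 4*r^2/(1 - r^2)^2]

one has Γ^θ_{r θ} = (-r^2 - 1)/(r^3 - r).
Γ^θ_{r θ} = (1/2) g^{θθ} (∂_r g_{θθ} + ∂_θ g_{θr} - ∂_θ g_{rθ}) = (1/2)((1 - r^2)^2/(4*r^2))((-8*(r^3 + r)/(r^2 - 1)^3) + (0) - (0)) = (-r^2 - 1)/(r^3 - r)
This equals the proposed value (-r^2 - 1)/(r^3 - r).
True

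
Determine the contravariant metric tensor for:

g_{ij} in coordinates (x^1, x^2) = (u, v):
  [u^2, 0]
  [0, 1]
The metric is diagonal, so g^{ij} is diagonal with entries 1/g_{ii}: diag(1/(u^2), 1).
g^{ij}:
  [1/u^2, 0]
  [0, 1]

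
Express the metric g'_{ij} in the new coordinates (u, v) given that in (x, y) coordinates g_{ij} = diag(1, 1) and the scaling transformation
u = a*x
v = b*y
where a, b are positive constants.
Invert the transformation: x = u/a, y = v/b
g'_{ij} = (∂x^k/∂x'^i)(∂x^l/∂x'^j) g_{kl}; with g_{kl} = δ_{kl} this is Σ_k (∂x^k/∂x'^i)(∂x^k/∂x'^j).
Jacobian: ∂x/∂u = 1/a, ∂x/∂v = 0, ∂y/∂u = 0, ∂y/∂v = 1/b
g'_{uu} = (1/a)(1/a) + (0)(0) = 1/a^2
g'_{uv} = (1/a)(0) + (0)(1/b) = 0
g'_{vv} = (0)(0) + (1/b)(1/b) = 1/b^2
g'_{ij} = diag(1/a^2, 1/b^2)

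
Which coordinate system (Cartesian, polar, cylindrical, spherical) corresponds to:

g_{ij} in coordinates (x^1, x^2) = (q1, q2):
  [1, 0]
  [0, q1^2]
The line element ds^2 = dq1^2 + q1^2 dq2^2 is dr^2 + r^2 dθ^2 with q1 = r, q2 = θ.
polar coordinates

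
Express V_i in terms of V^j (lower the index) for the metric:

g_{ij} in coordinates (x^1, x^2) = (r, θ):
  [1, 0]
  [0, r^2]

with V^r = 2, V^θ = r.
V_i = g_{ij} V^j:
V_r = (1)(2) + (0)(r) = 2
V_θ = (0)(2) + (r^2)(r) = r^3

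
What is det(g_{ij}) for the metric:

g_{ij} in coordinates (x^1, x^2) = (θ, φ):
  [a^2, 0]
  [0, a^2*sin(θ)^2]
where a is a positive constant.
For a 2×2 metric: det(g) = g_{11}·g_{22} - g_{12}·g_{21}
= (a^2)·(a^2*sin(θ)^2) - (0)·(0)
= a^4*sin(θ)^2 - 0
det(g) = a^4*sin(θ)^2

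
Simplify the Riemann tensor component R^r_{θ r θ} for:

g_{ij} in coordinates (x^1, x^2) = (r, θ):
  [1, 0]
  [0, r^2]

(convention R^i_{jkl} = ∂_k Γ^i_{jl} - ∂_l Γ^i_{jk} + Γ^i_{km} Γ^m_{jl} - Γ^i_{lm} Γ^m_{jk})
Non-zero Christoffel symbols (Γ^k_{ij} = Γ^k_{ji}):
Γ^r_{θ θ} = -r
Γ^θ_{r θ} = 1/r
R^r_{θ r θ} = ∂_r Γ^r_{θ θ} - ∂_θ Γ^r_{θ r} + Γ^r_{r m} Γ^m_{θ θ} - Γ^r_{θ m} Γ^m_{θ r}
  = (-1) - (0) + (0) - (-1) = 0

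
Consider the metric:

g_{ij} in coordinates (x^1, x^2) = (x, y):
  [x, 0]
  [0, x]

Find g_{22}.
With x^1 = x, x^2 = y, g_{22} = g_{yy} is the row-2, column-2 entry of the matrix.
g_{22} = x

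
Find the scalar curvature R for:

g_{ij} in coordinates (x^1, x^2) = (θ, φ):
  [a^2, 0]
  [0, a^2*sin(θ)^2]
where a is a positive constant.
Non-zero Christoffel symbols (Γ^k_{ij} = Γ^k_{ji}):
Γ^θ_{φ φ} = -sin(2*θ)/2
Γ^φ_{θ φ} = 1/tan(θ)
Ricci tensor (R_{ij} = R^k_{ikj}): R_{θθ} = 1, R_{θφ} = 0, R_{φφ} = sin(θ)^2
Inverse metric: g^{θθ} = 1/a^2, g^{φφ} = 1/(a^2*sin(θ)^2)
R = g^{ij} R_{ij} = (1/a^2)(1) + (1/(a^2*sin(θ)^2))(sin(θ)^2) = 2/a^2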